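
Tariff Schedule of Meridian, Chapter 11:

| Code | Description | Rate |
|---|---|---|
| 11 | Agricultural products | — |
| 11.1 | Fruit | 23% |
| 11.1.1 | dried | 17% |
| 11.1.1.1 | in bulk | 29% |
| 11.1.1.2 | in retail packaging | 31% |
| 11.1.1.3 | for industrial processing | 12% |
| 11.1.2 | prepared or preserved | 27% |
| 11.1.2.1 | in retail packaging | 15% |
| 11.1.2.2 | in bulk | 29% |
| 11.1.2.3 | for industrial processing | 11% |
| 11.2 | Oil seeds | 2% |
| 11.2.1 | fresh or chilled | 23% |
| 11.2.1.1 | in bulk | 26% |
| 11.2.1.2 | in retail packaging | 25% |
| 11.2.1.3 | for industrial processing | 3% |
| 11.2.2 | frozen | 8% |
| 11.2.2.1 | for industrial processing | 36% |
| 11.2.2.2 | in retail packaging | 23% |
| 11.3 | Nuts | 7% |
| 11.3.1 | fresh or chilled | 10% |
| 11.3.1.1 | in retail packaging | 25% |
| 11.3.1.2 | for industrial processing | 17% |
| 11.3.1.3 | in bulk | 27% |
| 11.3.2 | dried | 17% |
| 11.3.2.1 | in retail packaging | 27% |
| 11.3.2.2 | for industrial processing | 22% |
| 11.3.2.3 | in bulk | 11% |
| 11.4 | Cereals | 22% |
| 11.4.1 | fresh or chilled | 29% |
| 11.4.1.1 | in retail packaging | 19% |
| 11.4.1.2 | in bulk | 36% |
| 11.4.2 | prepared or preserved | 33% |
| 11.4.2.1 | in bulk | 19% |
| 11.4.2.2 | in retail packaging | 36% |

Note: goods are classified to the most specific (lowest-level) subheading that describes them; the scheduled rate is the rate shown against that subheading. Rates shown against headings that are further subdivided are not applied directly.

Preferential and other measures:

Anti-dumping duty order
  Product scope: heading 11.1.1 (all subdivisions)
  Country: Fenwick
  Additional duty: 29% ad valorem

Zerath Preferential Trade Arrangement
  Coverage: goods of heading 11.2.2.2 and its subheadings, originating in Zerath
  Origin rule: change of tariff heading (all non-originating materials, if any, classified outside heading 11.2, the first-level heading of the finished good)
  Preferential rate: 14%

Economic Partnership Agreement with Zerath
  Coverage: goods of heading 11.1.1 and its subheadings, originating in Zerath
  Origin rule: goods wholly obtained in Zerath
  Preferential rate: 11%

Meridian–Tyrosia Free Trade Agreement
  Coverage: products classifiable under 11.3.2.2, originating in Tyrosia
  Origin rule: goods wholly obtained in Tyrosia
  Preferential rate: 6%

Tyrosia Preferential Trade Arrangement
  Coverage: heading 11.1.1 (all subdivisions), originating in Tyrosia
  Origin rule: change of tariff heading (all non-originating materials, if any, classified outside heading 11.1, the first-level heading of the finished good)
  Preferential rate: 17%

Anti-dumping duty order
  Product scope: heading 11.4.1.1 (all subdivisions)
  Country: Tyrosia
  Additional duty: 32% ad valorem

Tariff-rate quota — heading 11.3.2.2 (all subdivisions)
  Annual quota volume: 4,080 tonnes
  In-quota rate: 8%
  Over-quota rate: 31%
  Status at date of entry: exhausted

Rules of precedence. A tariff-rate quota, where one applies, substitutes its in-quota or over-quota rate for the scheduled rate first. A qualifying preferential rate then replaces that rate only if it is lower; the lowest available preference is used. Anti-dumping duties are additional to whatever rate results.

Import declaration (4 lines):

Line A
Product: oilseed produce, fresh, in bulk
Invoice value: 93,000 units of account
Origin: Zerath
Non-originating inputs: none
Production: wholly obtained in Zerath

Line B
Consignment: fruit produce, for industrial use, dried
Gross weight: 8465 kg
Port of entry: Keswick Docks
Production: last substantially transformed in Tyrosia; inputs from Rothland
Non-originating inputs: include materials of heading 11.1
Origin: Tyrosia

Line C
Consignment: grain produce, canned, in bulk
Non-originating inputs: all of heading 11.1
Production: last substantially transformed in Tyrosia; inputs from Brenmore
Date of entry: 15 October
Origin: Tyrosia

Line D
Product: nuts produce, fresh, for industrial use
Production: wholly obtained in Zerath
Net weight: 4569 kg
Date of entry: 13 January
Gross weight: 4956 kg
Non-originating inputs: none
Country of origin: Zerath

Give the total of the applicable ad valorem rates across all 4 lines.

Line A: oilseed → 11.2; fresh → 11.2.1; in bulk → 11.2.1.1. Scheduled 26%. Zerath agreement on 11.2.2.2: 11.2.1.1 not covered; Zerath agreement on 11.1.1: 11.2.1.1 not covered. → 26%.
Line B: fruit → 11.1; dried → 11.1.1; for industrial use → 11.1.1.3. Scheduled 12%. Tyrosia agreement on 11.3.2.2: 11.1.1.3 not covered; Tyrosia agreement on 11.1.1: CTH not met. → 12%.
Line C: grain → 11.4; canned → 11.4.2; in bulk → 11.4.2.1. Scheduled 19%. Tyrosia agreement on 11.3.2.2: 11.4.2.1 not covered; Tyrosia agreement on 11.1.1: 11.4.2.1 not covered. → 19%.
Line D: nuts → 11.3; fresh → 11.3.1; for industrial use → 11.3.1.2. Scheduled 17%. Zerath agreement on 11.2.2.2: 11.3.1.2 not covered; Zerath agreement on 11.1.1: 11.3.1.2 not covered. → 17%.
Sum: 26% + 12% + 19% + 17% = 74%.

74%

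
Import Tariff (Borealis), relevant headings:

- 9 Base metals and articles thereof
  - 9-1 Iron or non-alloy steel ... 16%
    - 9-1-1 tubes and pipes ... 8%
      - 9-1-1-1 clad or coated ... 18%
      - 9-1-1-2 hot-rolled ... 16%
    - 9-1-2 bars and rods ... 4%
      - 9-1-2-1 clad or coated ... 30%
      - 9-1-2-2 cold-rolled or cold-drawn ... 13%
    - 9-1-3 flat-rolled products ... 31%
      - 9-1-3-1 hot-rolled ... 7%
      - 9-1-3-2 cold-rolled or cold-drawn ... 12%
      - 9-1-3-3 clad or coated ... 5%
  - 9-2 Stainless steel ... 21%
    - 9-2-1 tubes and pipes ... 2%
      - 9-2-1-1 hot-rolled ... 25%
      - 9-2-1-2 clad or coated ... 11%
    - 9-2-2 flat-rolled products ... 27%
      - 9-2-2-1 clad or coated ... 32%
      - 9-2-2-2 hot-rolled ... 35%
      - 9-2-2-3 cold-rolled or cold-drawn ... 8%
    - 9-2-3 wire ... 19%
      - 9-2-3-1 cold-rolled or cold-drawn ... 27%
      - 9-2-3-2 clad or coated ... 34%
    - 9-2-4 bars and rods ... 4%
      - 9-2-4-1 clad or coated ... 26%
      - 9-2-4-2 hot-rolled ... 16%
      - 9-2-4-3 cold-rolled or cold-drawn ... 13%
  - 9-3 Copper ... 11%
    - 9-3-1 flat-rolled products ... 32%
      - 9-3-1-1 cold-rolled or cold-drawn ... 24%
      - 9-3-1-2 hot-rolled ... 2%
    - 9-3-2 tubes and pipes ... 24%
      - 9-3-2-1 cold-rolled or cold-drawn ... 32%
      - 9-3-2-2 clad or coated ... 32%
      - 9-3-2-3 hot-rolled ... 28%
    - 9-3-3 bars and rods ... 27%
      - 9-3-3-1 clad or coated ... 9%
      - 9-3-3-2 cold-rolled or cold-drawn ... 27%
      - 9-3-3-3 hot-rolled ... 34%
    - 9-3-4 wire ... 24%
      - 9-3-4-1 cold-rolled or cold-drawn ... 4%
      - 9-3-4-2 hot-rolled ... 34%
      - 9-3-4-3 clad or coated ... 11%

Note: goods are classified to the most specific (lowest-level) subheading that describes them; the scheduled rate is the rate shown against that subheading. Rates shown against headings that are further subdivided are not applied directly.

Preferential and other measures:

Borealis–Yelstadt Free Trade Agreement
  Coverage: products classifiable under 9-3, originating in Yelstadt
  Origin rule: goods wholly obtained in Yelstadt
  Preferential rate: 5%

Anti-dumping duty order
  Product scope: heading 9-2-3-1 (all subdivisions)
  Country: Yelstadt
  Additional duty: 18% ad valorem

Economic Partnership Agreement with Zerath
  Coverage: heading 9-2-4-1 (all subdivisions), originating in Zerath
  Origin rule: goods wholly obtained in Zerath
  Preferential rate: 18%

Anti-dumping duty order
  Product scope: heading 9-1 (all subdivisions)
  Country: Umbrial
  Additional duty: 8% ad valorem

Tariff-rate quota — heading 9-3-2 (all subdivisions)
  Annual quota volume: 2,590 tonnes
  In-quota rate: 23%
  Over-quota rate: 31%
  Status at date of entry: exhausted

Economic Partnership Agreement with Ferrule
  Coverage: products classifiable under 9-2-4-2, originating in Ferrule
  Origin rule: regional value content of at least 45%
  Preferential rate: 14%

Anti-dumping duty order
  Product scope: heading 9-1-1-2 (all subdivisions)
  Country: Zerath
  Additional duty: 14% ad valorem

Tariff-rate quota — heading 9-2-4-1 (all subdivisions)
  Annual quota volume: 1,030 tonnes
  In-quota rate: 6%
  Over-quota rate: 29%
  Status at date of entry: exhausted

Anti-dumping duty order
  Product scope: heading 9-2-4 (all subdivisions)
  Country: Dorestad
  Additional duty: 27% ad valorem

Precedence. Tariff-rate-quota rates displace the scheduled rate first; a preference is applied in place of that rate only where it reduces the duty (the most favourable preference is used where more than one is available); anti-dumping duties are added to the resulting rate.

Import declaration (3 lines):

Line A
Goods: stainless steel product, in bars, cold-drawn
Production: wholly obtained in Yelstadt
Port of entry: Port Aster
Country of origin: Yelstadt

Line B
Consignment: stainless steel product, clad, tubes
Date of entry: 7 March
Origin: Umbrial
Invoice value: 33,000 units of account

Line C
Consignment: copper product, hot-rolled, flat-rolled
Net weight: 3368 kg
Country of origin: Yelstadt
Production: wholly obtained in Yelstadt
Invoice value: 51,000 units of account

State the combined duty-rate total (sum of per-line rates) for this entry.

26%

Line A: stainless steel → 9-2; in bars → 9-2-4; cold-drawn → 9-2-4-3. Scheduled 13%. Yelstadt agreement on 9-3: 9-2-4-3 not covered. → 13%.
Line B: stainless steel → 9-2; tubes → 9-2-1; clad → 9-2-1-2. Scheduled 11%. No special measure applies. → 11%.
Line C: copper → 9-3; flat-rolled → 9-3-1; hot-rolled → 9-3-1-2. Scheduled 2%. Yelstadt agreement on 9-3: wholly obtained → 5% available; preference 5% not lower than 2% → no reduction. → 2%.
Sum: 13% + 11% + 2% = 26%.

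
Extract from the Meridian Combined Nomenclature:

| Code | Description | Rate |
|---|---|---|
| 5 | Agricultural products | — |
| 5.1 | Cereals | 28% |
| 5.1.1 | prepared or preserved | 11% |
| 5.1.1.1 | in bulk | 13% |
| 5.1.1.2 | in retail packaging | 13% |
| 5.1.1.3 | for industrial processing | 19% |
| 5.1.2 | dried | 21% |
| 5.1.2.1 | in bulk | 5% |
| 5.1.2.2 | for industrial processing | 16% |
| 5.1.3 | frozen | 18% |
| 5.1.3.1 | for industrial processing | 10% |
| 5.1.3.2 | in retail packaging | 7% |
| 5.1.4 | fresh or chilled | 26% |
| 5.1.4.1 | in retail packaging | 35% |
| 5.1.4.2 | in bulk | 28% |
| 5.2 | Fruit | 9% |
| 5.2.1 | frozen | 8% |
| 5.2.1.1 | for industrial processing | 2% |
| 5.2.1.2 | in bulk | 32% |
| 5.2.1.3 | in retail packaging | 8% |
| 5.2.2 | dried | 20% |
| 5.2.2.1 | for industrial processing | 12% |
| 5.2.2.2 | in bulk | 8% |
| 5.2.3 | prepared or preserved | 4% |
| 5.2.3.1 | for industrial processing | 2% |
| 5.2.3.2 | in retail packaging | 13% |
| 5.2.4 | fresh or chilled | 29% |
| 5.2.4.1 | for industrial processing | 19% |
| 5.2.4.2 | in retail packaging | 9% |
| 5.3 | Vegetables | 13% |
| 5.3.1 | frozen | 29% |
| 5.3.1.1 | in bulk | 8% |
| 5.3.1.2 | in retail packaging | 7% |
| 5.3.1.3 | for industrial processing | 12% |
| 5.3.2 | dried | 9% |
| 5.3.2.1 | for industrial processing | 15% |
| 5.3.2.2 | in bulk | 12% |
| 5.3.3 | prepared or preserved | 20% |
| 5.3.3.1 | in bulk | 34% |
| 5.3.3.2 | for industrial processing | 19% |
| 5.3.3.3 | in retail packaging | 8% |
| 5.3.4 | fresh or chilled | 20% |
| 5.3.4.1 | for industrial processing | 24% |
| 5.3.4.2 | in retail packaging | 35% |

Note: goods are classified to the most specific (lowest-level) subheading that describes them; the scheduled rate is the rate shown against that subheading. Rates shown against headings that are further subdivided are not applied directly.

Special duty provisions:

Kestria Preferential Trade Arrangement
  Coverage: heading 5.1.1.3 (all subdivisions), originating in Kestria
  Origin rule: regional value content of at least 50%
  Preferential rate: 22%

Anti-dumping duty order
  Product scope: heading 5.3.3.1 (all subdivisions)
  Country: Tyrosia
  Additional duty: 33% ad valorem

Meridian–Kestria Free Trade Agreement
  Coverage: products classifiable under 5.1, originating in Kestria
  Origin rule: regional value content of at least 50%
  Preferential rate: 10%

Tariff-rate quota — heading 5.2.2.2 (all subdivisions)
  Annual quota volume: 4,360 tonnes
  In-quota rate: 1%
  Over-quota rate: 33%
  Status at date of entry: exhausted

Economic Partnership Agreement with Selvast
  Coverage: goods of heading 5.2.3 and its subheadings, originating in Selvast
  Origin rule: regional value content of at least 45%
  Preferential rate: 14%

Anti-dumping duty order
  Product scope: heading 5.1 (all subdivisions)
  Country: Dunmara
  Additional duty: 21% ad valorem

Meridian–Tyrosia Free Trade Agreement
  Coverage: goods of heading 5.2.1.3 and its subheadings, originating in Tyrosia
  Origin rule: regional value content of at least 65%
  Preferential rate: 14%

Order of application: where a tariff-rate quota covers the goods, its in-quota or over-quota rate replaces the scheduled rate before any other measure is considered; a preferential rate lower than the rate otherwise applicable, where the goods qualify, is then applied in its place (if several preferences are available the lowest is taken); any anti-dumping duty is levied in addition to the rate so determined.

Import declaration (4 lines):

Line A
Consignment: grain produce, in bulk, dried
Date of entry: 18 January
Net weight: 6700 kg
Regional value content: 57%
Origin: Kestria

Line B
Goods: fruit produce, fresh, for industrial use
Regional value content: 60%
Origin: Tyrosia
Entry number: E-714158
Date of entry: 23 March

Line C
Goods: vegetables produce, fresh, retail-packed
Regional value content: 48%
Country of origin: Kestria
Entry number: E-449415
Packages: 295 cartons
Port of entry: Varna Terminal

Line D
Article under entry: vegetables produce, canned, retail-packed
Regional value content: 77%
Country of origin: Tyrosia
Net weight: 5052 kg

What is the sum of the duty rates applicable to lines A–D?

67%

Line A: grain → 5.1; dried → 5.1.2; in bulk → 5.1.2.1. Scheduled 5%. Kestria agreement on 5.1.1.3: 5.1.2.1 not covered; Kestria agreement on 5.1: RVC ≥ 50% → 10% available; preference 10% not lower than 5% → no reduction. → 5%.
Line B: fruit → 5.2; fresh → 5.2.4; for industrial use → 5.2.4.1. Scheduled 19%. Tyrosia agreement on 5.2.1.3: 5.2.4.1 not covered. → 19%.
Line C: vegetables → 5.3; fresh → 5.3.4; retail-packed → 5.3.4.2. Scheduled 35%. Kestria agreement on 5.1.1.3: 5.3.4.2 not covered; Kestria agreement on 5.1: 5.3.4.2 not covered. → 35%.
Line D: vegetables → 5.3; canned → 5.3.3; retail-packed → 5.3.3.3. Scheduled 8%. Tyrosia agreement on 5.2.1.3: 5.3.3.3 not covered. → 8%.
Sum: 5% + 19% + 35% + 8% = 67%.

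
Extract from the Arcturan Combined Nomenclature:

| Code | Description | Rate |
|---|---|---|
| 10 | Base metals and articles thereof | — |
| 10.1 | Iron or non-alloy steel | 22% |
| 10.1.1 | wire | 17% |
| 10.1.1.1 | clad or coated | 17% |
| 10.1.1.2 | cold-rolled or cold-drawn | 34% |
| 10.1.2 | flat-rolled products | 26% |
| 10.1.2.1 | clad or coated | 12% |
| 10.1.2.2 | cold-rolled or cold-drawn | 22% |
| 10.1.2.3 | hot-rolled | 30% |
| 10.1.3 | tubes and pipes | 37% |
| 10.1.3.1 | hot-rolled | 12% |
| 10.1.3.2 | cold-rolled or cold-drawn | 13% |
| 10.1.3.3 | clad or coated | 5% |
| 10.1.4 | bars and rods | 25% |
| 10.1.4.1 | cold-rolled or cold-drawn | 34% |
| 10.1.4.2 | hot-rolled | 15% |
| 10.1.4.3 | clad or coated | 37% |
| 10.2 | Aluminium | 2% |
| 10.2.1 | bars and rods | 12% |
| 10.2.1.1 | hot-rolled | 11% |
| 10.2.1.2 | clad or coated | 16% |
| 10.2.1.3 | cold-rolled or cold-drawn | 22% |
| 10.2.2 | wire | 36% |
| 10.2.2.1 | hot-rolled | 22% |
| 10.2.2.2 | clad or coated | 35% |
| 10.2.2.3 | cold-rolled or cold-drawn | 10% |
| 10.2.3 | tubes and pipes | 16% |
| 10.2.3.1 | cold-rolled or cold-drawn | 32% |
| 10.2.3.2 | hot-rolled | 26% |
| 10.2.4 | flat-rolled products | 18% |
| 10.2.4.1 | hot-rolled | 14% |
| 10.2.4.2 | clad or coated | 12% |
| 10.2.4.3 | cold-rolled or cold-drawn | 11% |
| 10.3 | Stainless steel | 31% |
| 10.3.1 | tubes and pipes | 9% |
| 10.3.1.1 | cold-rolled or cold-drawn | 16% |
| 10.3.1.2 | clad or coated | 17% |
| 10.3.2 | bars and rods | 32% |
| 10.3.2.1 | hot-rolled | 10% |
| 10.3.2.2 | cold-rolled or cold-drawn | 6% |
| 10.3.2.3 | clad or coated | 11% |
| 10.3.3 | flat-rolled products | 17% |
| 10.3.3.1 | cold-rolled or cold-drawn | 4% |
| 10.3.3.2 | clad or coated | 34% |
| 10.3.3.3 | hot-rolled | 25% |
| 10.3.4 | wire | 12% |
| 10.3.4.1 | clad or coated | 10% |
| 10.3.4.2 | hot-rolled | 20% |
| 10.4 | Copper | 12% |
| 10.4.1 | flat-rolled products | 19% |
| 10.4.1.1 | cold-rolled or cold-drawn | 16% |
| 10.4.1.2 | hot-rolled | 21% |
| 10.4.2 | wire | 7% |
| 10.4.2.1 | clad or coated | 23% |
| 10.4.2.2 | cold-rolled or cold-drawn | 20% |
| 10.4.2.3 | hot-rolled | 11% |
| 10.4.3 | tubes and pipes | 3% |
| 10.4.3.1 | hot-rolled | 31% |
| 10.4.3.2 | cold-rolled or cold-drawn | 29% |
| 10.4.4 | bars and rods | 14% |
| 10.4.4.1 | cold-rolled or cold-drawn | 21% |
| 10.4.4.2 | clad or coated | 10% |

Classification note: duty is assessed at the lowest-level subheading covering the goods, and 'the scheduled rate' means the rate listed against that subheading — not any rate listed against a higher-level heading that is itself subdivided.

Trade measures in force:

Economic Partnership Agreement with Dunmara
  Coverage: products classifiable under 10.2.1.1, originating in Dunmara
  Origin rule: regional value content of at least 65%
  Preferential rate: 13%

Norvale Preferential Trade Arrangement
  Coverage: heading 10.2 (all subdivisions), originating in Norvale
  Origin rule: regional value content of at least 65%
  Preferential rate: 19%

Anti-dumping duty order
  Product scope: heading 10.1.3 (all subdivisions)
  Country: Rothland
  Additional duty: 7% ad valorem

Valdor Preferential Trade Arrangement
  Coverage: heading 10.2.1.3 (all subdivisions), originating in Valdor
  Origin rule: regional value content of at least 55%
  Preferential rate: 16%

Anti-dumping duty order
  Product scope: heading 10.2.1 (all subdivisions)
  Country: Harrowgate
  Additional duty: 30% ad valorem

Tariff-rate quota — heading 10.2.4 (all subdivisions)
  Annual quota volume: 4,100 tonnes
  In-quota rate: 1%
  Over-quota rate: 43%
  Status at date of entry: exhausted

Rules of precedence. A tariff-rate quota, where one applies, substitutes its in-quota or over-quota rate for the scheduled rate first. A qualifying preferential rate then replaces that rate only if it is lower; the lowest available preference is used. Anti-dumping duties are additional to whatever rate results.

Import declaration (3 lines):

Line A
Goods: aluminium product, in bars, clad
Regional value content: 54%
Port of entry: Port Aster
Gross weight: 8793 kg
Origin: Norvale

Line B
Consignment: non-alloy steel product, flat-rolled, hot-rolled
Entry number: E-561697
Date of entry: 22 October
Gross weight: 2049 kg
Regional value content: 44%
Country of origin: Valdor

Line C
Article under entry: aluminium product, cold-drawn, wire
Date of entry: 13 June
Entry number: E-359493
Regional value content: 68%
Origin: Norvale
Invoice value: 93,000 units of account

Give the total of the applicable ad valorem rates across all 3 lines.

Line A: aluminium → 10.2; in bars → 10.2.1; clad → 10.2.1.2. Scheduled 16%. Norvale agreement on 10.2: RVC < 65%. → 16%.
Line B: non-alloy steel → 10.1; flat-rolled → 10.1.2; hot-rolled → 10.1.2.3. Scheduled 30%. Valdor agreement on 10.2.1.3: 10.1.2.3 not covered. → 30%.
Line C: aluminium → 10.2; wire → 10.2.2; cold-drawn → 10.2.2.3. Scheduled 10%. Norvale agreement on 10.2: RVC ≥ 65% → 19% available; preference 19% not lower than 10% → no reduction. → 10%.
Sum: 16% + 30% + 10% = 56%.

56%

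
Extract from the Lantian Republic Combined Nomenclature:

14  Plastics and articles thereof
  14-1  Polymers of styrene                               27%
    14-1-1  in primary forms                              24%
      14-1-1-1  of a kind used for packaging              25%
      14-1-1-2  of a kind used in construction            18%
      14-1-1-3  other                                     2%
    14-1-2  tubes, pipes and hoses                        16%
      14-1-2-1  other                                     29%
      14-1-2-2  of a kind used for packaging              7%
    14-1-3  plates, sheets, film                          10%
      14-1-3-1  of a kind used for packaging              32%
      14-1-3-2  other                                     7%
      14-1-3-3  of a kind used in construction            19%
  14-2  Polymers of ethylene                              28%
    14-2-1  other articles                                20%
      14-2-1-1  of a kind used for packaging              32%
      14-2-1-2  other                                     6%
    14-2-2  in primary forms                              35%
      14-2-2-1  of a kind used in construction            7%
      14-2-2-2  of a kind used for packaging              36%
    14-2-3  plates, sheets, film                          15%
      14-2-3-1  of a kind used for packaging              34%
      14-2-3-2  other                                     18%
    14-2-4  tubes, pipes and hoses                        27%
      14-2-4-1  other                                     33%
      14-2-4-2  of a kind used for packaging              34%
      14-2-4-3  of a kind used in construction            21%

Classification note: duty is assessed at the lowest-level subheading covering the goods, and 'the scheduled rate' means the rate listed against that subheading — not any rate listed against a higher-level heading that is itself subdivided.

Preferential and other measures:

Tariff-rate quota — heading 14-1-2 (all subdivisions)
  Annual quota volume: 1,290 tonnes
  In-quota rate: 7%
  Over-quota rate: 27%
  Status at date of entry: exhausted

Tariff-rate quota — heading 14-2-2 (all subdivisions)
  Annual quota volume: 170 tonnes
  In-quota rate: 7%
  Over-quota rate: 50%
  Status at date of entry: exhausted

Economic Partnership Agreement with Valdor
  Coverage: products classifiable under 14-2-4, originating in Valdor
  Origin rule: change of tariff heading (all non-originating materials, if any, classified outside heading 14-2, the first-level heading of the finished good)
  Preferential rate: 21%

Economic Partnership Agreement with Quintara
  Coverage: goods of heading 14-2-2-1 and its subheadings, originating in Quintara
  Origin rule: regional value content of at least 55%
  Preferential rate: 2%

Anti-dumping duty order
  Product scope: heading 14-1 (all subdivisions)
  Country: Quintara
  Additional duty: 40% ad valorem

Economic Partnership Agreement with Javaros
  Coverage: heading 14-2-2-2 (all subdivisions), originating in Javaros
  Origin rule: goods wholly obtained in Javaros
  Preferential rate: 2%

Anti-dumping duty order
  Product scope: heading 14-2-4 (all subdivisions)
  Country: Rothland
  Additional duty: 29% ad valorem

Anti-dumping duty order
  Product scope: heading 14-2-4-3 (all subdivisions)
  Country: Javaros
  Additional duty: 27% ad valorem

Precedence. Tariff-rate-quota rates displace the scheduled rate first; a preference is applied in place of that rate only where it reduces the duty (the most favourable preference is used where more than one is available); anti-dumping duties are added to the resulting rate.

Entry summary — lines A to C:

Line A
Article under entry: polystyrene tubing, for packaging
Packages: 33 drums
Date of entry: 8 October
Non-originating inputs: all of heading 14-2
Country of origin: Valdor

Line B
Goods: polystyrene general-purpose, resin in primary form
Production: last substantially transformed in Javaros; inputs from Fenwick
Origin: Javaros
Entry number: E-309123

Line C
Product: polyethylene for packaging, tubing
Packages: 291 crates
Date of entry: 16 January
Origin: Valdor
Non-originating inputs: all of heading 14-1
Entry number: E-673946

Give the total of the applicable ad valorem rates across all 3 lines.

Line A: polystyrene → 14-1; tubing → 14-1-2; for packaging → 14-1-2-2. Scheduled 7%. quota on 14-1-2 exhausted → over-quota 27%; Valdor agreement on 14-2-4: 14-1-2-2 not covered. → 27%.
Line B: polystyrene → 14-1; resin in primary form → 14-1-1; general-purpose → 14-1-1-3. Scheduled 2%. Javaros agreement on 14-2-2-2: 14-1-1-3 not covered. → 2%.
Line C: polyethylene → 14-2; tubing → 14-2-4; for packaging → 14-2-4-2. Scheduled 34%. Valdor agreement on 14-2-4: CTH met → 21% available; preferential 21%. → 21%.
Sum: 27% + 2% + 21% = 50%.

50%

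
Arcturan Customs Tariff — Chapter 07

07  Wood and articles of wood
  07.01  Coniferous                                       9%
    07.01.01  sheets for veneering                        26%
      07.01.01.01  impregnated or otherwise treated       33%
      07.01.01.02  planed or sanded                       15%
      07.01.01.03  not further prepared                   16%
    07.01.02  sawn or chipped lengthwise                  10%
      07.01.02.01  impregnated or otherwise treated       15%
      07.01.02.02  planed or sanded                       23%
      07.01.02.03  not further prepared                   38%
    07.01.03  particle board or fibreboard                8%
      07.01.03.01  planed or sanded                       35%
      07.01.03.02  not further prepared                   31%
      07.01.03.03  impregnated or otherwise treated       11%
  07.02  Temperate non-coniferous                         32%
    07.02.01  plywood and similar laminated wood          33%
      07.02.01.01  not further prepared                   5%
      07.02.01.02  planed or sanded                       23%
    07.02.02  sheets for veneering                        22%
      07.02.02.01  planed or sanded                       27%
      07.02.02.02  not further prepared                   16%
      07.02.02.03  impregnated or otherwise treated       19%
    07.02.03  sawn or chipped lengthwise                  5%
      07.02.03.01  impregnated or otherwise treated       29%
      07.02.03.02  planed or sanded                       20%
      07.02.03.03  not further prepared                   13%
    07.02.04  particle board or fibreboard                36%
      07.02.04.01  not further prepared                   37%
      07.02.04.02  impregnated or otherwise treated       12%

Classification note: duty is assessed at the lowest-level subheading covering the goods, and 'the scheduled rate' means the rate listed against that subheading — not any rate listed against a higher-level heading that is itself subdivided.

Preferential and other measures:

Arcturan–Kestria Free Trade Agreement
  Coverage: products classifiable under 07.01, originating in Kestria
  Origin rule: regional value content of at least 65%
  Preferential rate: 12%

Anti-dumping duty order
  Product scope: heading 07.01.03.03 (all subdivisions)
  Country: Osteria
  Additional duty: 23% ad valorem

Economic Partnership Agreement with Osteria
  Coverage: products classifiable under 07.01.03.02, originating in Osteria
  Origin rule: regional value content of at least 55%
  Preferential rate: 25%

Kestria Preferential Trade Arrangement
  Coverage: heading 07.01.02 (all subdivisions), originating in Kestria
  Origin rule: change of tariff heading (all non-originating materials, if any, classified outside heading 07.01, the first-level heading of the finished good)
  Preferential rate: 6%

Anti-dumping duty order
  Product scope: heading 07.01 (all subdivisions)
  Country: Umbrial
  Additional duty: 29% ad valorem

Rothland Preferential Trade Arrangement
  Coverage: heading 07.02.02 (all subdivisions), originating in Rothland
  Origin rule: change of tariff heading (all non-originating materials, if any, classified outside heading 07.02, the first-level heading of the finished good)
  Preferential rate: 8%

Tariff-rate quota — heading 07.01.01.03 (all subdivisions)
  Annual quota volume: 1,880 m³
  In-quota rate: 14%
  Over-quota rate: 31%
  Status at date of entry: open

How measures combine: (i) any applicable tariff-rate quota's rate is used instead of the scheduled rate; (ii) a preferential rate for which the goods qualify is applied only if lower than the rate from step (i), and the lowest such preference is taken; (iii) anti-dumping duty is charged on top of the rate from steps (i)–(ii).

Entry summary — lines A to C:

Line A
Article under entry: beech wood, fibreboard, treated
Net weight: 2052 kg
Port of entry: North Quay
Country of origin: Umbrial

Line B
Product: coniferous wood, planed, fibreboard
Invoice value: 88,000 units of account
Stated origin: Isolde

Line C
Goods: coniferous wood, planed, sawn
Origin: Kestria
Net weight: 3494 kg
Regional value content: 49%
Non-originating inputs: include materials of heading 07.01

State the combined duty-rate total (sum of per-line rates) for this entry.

70%

Line A: beech → 07.02; fibreboard → 07.02.04; treated → 07.02.04.02. Scheduled 12%. No special measure applies. → 12%.
Line B: coniferous → 07.01; fibreboard → 07.01.03; planed → 07.01.03.01. Scheduled 35%. No special measure applies. → 35%.
Line C: coniferous → 07.01; sawn → 07.01.02; planed → 07.01.02.02. Scheduled 23%. Kestria agreement on 07.01: RVC < 65%; Kestria agreement on 07.01.02: CTH not met. → 23%.
Sum: 12% + 35% + 23% = 70%.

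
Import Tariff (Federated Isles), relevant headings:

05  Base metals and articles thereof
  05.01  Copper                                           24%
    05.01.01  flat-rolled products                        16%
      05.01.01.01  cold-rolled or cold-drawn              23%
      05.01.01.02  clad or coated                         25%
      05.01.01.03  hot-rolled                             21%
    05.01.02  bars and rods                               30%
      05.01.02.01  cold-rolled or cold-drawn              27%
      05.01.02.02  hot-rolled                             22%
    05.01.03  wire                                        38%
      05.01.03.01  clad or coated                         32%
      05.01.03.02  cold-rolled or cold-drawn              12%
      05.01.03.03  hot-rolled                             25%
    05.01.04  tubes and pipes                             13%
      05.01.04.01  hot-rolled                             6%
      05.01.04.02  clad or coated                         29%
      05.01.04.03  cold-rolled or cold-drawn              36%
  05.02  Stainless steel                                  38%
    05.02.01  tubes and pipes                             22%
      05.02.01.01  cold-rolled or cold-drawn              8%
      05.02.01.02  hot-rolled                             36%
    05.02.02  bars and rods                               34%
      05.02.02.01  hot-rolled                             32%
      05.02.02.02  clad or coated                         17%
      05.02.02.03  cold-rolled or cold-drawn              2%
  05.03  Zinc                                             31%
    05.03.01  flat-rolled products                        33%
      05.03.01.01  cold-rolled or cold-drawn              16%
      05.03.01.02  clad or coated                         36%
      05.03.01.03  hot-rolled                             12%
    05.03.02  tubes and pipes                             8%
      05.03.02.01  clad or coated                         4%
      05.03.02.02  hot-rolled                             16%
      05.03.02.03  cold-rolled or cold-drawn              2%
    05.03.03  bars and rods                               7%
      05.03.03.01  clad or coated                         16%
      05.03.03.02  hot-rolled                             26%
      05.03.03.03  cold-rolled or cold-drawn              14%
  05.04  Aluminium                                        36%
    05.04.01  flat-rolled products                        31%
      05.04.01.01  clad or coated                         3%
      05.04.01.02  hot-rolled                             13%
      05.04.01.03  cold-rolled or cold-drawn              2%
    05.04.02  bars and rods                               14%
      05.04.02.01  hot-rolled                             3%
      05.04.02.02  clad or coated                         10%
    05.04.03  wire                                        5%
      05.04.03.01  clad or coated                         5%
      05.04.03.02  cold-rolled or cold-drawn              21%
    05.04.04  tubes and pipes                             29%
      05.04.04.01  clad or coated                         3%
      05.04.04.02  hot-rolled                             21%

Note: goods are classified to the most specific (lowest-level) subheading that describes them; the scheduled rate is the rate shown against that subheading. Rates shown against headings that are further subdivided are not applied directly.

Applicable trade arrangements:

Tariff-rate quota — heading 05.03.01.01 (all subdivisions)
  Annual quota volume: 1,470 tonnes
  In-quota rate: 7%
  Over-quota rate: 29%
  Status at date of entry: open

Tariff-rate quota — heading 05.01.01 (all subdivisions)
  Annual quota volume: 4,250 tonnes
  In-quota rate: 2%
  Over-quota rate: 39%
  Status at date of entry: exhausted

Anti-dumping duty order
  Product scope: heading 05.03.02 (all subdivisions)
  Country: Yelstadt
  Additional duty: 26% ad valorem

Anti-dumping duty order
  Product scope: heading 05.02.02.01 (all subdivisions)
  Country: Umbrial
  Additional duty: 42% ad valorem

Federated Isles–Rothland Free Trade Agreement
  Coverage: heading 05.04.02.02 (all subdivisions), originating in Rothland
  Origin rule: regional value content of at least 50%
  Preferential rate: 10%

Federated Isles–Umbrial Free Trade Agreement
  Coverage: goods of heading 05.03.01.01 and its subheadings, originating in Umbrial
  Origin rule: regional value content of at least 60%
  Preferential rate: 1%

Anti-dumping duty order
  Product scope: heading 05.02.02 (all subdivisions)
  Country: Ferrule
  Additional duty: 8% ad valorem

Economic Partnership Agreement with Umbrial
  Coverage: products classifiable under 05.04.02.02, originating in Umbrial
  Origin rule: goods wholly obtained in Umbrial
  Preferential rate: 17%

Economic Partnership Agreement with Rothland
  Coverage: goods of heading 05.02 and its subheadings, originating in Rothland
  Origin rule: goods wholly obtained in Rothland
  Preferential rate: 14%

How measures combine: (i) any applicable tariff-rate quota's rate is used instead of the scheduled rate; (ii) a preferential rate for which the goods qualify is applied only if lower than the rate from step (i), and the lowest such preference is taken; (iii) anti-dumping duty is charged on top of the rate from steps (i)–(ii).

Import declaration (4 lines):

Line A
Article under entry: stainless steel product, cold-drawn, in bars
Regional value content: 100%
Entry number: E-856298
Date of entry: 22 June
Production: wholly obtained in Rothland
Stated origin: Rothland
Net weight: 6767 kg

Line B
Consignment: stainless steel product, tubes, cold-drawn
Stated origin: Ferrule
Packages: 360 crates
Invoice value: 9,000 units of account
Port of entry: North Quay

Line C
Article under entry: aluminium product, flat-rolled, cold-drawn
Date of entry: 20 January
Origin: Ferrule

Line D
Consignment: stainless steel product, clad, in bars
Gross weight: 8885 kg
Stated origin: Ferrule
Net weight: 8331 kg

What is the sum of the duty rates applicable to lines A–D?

37%

Line A: stainless steel → 05.02; in bars → 05.02.02; cold-drawn → 05.02.02.03. Scheduled 2%. Rothland agreement on 05.04.02.02: 05.02.02.03 not covered; Rothland agreement on 05.02: wholly obtained → 14% available; preference 14% not lower than 2% → no reduction. → 2%.
Line B: stainless steel → 05.02; tubes → 05.02.01; cold-drawn → 05.02.01.01. Scheduled 8%. No special measure applies. → 8%.
Line C: aluminium → 05.04; flat-rolled → 05.04.01; cold-drawn → 05.04.01.03. Scheduled 2%. No special measure applies. → 2%.
Line D: stainless steel → 05.02; in bars → 05.02.02; clad → 05.02.02.02. Scheduled 17%. anti-dumping (Ferrule, 05.02.02): +8%; total 17% + 8% = 25%. → 25%.
Sum: 2% + 8% + 2% + 25% = 37%.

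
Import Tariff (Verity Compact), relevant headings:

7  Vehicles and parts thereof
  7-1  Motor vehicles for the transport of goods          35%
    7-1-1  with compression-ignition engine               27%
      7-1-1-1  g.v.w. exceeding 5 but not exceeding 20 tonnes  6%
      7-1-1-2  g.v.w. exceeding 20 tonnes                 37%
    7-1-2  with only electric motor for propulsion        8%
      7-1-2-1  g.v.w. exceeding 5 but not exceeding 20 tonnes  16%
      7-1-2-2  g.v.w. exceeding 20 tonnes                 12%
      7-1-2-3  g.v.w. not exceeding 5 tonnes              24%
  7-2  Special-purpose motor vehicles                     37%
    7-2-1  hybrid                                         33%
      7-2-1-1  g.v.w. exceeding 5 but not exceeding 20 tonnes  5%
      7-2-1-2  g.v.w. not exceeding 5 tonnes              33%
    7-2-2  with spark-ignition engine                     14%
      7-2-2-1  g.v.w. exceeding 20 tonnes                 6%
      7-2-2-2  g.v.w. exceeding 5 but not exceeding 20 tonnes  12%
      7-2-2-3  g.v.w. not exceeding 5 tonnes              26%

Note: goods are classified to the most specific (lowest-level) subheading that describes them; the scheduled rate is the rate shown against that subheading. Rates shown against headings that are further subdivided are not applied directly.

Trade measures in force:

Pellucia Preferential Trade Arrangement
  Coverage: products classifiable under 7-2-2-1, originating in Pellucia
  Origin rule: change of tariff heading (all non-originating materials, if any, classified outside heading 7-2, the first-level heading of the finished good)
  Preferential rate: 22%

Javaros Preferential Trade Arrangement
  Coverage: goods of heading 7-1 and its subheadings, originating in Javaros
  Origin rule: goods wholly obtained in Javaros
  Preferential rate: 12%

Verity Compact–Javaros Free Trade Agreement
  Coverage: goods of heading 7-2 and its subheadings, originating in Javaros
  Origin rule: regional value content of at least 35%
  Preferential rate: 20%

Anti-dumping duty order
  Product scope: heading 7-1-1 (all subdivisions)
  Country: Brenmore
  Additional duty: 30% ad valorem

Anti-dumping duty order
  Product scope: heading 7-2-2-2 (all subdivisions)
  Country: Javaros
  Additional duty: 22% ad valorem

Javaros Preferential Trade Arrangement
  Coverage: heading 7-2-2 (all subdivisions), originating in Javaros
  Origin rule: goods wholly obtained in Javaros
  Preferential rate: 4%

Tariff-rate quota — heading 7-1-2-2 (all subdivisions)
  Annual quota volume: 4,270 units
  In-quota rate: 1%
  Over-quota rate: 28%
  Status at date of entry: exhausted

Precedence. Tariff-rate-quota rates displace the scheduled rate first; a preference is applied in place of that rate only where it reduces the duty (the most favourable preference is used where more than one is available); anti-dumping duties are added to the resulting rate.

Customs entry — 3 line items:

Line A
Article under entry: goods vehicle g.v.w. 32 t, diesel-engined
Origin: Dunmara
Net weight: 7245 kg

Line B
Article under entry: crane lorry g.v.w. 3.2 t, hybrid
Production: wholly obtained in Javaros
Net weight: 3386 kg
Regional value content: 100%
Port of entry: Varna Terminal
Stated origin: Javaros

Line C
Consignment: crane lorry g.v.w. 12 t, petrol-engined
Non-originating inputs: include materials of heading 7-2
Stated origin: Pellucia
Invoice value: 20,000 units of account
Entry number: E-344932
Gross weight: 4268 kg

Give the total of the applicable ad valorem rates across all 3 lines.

Line A: goods vehicle → 7-1; diesel-engined → 7-1-1; g.v.w. 32 t → 7-1-1-2. Scheduled 37%. No special measure applies. → 37%.
Line B: crane lorry → 7-2; hybrid → 7-2-1; g.v.w. 3.2 t → 7-2-1-2. Scheduled 33%. Javaros agreement on 7-1: 7-2-1-2 not covered; Javaros agreement on 7-2: RVC ≥ 35% → 20% available; Javaros agreement on 7-2-2: 7-2-1-2 not covered; preferential 20%. → 20%.
Line C: crane lorry → 7-2; petrol-engined → 7-2-2; g.v.w. 12 t → 7-2-2-2. Scheduled 12%. Pellucia agreement on 7-2-2-1: 7-2-2-2 not covered. → 12%.
Sum: 37% + 20% + 12% = 69%.

69%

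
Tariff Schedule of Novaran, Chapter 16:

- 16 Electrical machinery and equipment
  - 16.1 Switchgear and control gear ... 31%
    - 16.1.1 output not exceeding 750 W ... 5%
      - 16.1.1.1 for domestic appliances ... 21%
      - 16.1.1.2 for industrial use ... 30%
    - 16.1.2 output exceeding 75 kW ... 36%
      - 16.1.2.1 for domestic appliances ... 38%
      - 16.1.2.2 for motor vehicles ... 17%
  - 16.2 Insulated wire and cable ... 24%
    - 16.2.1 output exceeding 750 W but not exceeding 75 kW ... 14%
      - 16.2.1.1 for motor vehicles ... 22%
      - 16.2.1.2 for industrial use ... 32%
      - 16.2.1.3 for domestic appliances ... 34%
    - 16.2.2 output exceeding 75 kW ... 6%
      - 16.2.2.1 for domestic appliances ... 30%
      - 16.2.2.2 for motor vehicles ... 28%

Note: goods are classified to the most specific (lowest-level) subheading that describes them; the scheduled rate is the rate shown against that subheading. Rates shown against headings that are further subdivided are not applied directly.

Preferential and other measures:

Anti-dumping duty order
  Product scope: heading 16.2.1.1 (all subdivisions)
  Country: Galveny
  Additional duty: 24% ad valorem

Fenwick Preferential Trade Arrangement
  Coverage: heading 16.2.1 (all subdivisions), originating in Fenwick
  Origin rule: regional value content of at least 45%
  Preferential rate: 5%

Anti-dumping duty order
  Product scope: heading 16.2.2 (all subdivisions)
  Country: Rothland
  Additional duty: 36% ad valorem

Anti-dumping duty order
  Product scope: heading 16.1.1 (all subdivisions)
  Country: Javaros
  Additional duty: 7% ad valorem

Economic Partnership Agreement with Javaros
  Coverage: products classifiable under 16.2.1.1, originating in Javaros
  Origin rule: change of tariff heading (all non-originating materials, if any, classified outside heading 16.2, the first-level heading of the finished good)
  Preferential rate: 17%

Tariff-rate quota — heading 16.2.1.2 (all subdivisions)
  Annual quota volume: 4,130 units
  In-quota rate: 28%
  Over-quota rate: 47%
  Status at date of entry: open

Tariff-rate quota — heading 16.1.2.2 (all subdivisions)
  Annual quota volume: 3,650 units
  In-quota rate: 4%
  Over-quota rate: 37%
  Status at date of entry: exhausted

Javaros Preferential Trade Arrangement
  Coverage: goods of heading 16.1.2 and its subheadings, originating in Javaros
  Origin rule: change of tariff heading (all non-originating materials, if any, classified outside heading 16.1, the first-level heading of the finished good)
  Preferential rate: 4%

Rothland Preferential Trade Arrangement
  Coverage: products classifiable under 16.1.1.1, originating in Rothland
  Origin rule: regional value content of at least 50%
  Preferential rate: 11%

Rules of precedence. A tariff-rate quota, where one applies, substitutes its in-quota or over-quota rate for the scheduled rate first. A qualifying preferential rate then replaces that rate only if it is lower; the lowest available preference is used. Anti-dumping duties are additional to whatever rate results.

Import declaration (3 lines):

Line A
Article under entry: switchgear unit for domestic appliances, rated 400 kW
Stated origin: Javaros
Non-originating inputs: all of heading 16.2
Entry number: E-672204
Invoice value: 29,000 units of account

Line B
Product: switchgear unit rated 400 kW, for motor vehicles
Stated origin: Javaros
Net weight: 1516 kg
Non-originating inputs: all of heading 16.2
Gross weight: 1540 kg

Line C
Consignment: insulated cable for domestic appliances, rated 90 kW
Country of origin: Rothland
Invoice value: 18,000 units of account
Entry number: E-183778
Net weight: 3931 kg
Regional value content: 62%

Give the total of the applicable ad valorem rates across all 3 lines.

74%

Line A: switchgear unit → 16.1; rated 400 kW → 16.1.2; for domestic appliances → 16.1.2.1. Scheduled 38%. Javaros agreement on 16.2.1.1: 16.1.2.1 not covered; Javaros agreement on 16.1.2: CTH met → 4% available; preferential 4%. → 4%.
Line B: switchgear unit → 16.1; rated 400 kW → 16.1.2; for motor vehicles → 16.1.2.2. Scheduled 17%. quota on 16.1.2.2 exhausted → over-quota 37%; Javaros agreement on 16.2.1.1: 16.1.2.2 not covered; Javaros agreement on 16.1.2: CTH met → 4% available; preferential 4%. → 4%.
Line C: insulated cable → 16.2; rated 90 kW → 16.2.2; for domestic appliances → 16.2.2.1. Scheduled 30%. Rothland agreement on 16.1.1.1: 16.2.2.1 not covered; anti-dumping (Rothland, 16.2.2): +36%; total 30% + 36% = 66%. → 66%.
Sum: 4% + 4% + 66% = 74%.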